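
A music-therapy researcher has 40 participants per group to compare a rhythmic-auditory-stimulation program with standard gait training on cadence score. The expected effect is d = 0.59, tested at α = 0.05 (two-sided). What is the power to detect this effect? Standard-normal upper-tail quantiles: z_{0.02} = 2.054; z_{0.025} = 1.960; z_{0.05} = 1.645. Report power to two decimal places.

power ≈ 0.75

For two equal groups, power = Φ(d·√(n/2) − z_{α/2}).
d·√(n/2) = 0.59 × √(40/2) = 0.59 × 4.472 = 2.639.
z_β = 2.639 − 1.960 = 0.679.
Power = Φ(0.679) = 0.751.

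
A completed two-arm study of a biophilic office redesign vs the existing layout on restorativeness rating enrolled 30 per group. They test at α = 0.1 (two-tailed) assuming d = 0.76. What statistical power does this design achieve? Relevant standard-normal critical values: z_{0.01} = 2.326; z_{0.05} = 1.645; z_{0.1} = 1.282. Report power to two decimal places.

power ≈ 0.90

For two equal groups, power = Φ(d·√(n/2) − z_{α/2}).
d·√(n/2) = 0.76 × √(30/2) = 0.76 × 3.873 = 2.943.
z_β = 2.943 − 1.645 = 1.298.
Power = Φ(1.298) = 0.903.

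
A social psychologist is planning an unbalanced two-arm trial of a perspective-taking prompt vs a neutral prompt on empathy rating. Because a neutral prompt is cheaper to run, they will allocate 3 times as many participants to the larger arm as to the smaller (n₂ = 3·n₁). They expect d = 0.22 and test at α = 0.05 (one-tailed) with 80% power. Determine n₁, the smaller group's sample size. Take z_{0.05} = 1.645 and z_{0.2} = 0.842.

n₁ = 171

With allocation ratio k = n₂/n₁ = 3, Var(x̄₁−x̄₂) = σ²(1/n₁ + 1/(k·n₁)) = σ²·(k+1)/(k·n₁).
So n₁ = (1 + 1/k)·((z_{α} + z_β)/d)² = 1.333 × (2.487/0.22)².
n₁ = 1.333 × 127.79 = 170.4.
Round up: n₁ = 171, giving n₂ = 3 × 171 = 513.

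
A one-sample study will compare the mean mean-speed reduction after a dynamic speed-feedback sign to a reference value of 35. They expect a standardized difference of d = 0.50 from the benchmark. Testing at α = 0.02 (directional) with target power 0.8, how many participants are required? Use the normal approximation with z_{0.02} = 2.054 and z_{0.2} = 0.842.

For a one-sample test: n = ((z_{α} + z_β) / d)².
z_{α} + z_β = 2.054 + 0.842 = 2.896.
n = (2.896 / 0.50)² = 5.792² = 33.55.
Round up.

n = 34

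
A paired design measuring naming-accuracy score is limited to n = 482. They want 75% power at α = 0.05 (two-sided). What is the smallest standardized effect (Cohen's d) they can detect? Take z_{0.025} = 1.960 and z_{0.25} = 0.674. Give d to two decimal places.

d_min ≈ 0.12

For a single sample (or paired design) of n = 482: d_min = (z_{α/2} + z_β)/√n.
z-sum = 1.960 + 0.674 = 2.634.
d_min = 2.634 / √482 = 2.634 / 21.954 = 0.120.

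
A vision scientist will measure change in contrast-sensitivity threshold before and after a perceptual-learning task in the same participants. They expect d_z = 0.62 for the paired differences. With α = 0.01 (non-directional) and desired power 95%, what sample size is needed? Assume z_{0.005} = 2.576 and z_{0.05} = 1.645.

n = 47 pairs

For a paired (one-sample on differences) test: n = ((z_{α/2} + z_β) / d)².
z_{α/2} + z_β = 2.576 + 1.645 = 4.221.
n = (4.221 / 0.62)² = 6.808² = 46.35.
Round up.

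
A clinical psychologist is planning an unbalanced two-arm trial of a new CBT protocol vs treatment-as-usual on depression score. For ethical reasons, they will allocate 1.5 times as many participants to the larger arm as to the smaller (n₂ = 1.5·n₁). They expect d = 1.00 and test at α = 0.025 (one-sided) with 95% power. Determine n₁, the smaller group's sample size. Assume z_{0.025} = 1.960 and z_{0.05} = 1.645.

With allocation ratio k = n₂/n₁ = 1.5, Var(x̄₁−x̄₂) = σ²(1/n₁ + 1/(k·n₁)) = σ²·(k+1)/(k·n₁).
So n₁ = (1 + 1/k)·((z_{α} + z_β)/d)² = 1.667 × (3.605/1.00)².
n₁ = 1.667 × 13.00 = 21.7.
Round up: n₁ = 22, giving n₂ = 1.5 × 22 = 33.

n₁ = 22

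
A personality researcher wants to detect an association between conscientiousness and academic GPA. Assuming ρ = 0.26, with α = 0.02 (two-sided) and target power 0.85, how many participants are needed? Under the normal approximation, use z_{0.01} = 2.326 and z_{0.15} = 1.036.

n = 163

Fisher's z: C = ½·ln((1+r)/(1−r)) = ½·ln(1.7027) = 0.2661.
n = ((z_{α/2} + z_β)/C)² + 3.
(2.326 + 1.036) / 0.2661 = 3.362 / 0.2661 = 12.634.
n = 12.634² + 3 = 159.63 + 3 = 162.6.
Round up.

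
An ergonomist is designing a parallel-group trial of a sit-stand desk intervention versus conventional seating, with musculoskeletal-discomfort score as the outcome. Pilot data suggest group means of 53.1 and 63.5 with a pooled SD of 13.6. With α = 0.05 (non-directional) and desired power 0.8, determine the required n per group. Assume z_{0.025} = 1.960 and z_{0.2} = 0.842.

Cohen's d = |M₁ − M₂| / SD_pooled = |53.1 − 63.5| / 13.6 = 10.4 / 13.6 = 0.765.
For two independent groups with equal n: n = 2·((z_{α/2} + z_β) / d)².
z_{α/2} + z_β = 1.960 + 0.842 = 2.802.
n = 2 × (2.802 / 0.765)² = 2 × 3.663² = 2 × 13.42 = 26.8.
Round up to the next whole participant.

n = 27 per group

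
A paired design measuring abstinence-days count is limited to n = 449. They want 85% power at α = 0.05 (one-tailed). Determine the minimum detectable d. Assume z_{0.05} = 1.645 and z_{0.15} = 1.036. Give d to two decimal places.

For a single sample (or paired design) of n = 449: d_min = (z_{α} + z_β)/√n.
z-sum = 1.645 + 1.036 = 2.681.
d_min = 2.681 / √449 = 2.681 / 21.190 = 0.127.

d_min ≈ 0.13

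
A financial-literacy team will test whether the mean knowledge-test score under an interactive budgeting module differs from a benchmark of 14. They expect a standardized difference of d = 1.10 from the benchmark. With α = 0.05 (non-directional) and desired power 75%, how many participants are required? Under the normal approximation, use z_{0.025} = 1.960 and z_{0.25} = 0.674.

n = 6

For a one-sample test: n = ((z_{α/2} + z_β) / d)².
z_{α/2} + z_β = 1.960 + 0.674 = 2.634.
n = (2.634 / 1.10)² = 2.395² = 5.73.
Round up.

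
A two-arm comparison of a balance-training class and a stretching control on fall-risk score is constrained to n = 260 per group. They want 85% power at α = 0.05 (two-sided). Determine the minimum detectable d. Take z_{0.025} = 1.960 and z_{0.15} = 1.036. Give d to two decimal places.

For two independent groups of n = 260 each: d_min = (z_{α/2} + z_β)·√(2/n).
z-sum = 1.960 + 1.036 = 2.996.
d_min = 2.996 × √(2/260) = 2.996 × 0.0877 = 0.263.

d_min ≈ 0.26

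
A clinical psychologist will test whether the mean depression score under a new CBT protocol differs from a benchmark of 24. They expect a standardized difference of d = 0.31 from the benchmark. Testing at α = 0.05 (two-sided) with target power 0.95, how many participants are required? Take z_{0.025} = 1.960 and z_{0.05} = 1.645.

n = 136

For a one-sample test: n = ((z_{α/2} + z_β) / d)².
z_{α/2} + z_β = 1.960 + 1.645 = 3.605.
n = (3.605 / 0.31)² = 11.629² = 135.23.
Round up.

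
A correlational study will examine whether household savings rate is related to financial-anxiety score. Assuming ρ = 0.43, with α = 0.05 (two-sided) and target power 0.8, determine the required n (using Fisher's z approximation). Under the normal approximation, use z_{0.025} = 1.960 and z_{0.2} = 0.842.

n = 41

Fisher's z: C = ½·ln((1+r)/(1−r)) = ½·ln(2.5088) = 0.4599.
n = ((z_{α/2} + z_β)/C)² + 3.
(1.960 + 0.842) / 0.4599 = 2.802 / 0.4599 = 6.093.
n = 6.093² + 3 = 37.12 + 3 = 40.1.
Round up.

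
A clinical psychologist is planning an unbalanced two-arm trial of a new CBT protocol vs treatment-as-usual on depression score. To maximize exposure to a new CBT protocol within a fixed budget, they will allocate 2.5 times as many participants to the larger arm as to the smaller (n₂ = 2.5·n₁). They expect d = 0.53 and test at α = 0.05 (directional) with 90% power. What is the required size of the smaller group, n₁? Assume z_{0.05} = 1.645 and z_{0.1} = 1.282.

With allocation ratio k = n₂/n₁ = 2.5, Var(x̄₁−x̄₂) = σ²(1/n₁ + 1/(k·n₁)) = σ²·(k+1)/(k·n₁).
So n₁ = (1 + 1/k)·((z_{α} + z_β)/d)² = 1.400 × (2.927/0.53)².
n₁ = 1.400 × 30.50 = 42.7.
Round up: n₁ = 43, giving n₂ = ⌈2.5 × 43⌉ = ⌈107.5⌉ = 108.

n₁ = 43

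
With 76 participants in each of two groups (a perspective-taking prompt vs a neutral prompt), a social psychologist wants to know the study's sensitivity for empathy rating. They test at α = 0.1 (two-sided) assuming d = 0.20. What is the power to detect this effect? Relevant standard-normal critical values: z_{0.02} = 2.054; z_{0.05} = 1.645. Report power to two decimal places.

For two equal groups, power = Φ(d·√(n/2) − z_{α/2}).
d·√(n/2) = 0.20 × √(76/2) = 0.20 × 6.164 = 1.233.
z_β = 1.233 − 1.645 = -0.412.
Power = Φ(-0.412) = 0.340.

power ≈ 0.34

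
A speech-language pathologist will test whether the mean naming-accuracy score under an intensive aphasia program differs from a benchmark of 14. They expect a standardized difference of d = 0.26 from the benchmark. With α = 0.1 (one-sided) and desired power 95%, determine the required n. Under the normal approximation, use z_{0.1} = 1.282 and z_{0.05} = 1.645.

For a one-sample test: n = ((z_{α} + z_β) / d)².
z_{α} + z_β = 1.282 + 1.645 = 2.927.
n = (2.927 / 0.26)² = 11.258² = 126.74.
Round up.

n = 127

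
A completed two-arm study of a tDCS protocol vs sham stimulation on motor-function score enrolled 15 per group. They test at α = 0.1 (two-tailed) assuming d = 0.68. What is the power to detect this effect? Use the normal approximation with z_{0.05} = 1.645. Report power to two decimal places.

For two equal groups, power = Φ(d·√(n/2) − z_{α/2}).
d·√(n/2) = 0.68 × √(15/2) = 0.68 × 2.739 = 1.862.
z_β = 1.862 − 1.645 = 0.217.
Power = Φ(0.217) = 0.586.

power ≈ 0.59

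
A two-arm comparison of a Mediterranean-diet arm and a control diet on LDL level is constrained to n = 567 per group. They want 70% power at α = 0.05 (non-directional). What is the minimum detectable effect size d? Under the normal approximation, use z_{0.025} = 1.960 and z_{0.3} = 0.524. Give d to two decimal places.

For two independent groups of n = 567 each: d_min = (z_{α/2} + z_β)·√(2/n).
z-sum = 1.960 + 0.524 = 2.484.
d_min = 2.484 × √(2/567) = 2.484 × 0.0594 = 0.148.

d_min ≈ 0.15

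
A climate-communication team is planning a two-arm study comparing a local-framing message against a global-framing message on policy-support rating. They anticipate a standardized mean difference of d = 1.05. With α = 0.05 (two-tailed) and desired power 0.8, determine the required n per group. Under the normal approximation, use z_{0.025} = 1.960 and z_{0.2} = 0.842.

n = 15 per group

For two independent groups with equal n: n = 2·((z_{α/2} + z_β) / d)².
z_{α/2} + z_β = 1.960 + 0.842 = 2.802.
n = 2 × (2.802 / 1.05)² = 2 × 2.669² = 2 × 7.12 = 14.2.
Round up to the next whole participant.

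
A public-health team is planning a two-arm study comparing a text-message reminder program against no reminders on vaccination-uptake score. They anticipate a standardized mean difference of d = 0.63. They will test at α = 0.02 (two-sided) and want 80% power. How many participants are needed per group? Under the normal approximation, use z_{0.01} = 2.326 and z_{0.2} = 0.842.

n = 51 per group

For two independent groups with equal n: n = 2·((z_{α/2} + z_β) / d)².
z_{α/2} + z_β = 2.326 + 0.842 = 3.168.
n = 2 × (3.168 / 0.63)² = 2 × 5.029² = 2 × 25.29 = 50.6.
Round up to the next whole participant.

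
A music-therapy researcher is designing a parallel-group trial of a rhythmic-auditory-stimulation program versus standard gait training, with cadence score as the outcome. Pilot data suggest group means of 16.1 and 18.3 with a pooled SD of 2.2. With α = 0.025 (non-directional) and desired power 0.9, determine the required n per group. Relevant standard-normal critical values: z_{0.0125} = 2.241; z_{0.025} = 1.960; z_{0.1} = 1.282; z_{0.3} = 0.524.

Cohen's d = |M₁ − M₂| / SD_pooled = |16.1 − 18.3| / 2.2 = 2.2 / 2.2 = 1.000.
For two independent groups with equal n: n = 2·((z_{α/2} + z_β) / d)².
z_{α/2} + z_β = 2.241 + 1.282 = 3.523.
n = 2 × (3.523 / 1.000)² = 2 × 3.523² = 2 × 12.41 = 24.8.
Round up to the next whole participant.

n = 25 per group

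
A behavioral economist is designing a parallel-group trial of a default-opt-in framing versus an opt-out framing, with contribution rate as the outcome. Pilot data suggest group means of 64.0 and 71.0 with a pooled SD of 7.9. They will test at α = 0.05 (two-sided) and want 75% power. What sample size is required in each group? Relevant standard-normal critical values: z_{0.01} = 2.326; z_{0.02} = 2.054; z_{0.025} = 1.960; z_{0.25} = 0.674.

n = 18 per group

Cohen's d = |M₁ − M₂| / SD_pooled = |64.0 − 71.0| / 7.9 = 7.0 / 7.9 = 0.886.
For two independent groups with equal n: n = 2·((z_{α/2} + z_β) / d)².
z_{α/2} + z_β = 1.960 + 0.674 = 2.634.
n = 2 × (2.634 / 0.886)² = 2 × 2.973² = 2 × 8.84 = 17.7.
Round up to the next whole participant.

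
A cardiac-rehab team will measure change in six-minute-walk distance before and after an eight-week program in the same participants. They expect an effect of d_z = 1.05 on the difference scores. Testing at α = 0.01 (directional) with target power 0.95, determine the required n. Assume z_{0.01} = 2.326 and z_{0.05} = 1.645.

n = 15 pairs

For a paired (one-sample on differences) test: n = ((z_{α} + z_β) / d)².
z_{α} + z_β = 2.326 + 1.645 = 3.971.
n = (3.971 / 1.05)² = 3.782² = 14.30.
Round up.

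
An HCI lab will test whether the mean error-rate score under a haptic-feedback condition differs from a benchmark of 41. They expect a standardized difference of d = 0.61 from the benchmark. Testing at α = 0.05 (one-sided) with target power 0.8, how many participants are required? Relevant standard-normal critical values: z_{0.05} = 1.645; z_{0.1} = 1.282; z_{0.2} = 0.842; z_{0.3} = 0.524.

For a one-sample test: n = ((z_{α} + z_β) / d)².
z_{α} + z_β = 1.645 + 0.842 = 2.487.
n = (2.487 / 0.61)² = 4.077² = 16.62.
Round up.

n = 17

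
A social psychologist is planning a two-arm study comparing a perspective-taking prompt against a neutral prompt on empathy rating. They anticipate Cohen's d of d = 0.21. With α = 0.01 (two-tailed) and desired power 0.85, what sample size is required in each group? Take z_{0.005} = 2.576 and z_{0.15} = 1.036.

n = 592 per group

For two independent groups with equal n: n = 2·((z_{α/2} + z_β) / d)².
z_{α/2} + z_β = 2.576 + 1.036 = 3.612.
n = 2 × (3.612 / 0.21)² = 2 × 17.200² = 2 × 295.84 = 591.7.
Round up to the next whole participant.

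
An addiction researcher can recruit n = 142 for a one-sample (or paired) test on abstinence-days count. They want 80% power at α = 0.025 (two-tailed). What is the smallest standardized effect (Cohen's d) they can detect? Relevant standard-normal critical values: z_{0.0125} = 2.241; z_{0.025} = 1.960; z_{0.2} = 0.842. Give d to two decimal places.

d_min ≈ 0.26

For a single sample (or paired design) of n = 142: d_min = (z_{α/2} + z_β)/√n.
z-sum = 2.241 + 0.842 = 3.083.
d_min = 3.083 / √142 = 3.083 / 11.916 = 0.259.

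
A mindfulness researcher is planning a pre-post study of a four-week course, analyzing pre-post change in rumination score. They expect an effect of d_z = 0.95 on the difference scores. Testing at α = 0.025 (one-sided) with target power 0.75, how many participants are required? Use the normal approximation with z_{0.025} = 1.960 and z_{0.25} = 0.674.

For a paired (one-sample on differences) test: n = ((z_{α} + z_β) / d)².
z_{α} + z_β = 1.960 + 0.674 = 2.634.
n = (2.634 / 0.95)² = 2.773² = 7.69.
Round up.

n = 8 pairs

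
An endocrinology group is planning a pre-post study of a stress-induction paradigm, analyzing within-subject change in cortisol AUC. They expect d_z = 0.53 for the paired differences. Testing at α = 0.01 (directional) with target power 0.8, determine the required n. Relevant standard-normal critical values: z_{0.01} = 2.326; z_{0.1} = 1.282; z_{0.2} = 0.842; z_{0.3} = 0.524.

For a paired (one-sample on differences) test: n = ((z_{α} + z_β) / d)².
z_{α} + z_β = 2.326 + 0.842 = 3.168.
n = (3.168 / 0.53)² = 5.977² = 35.73.
Round up.

n = 36 pairs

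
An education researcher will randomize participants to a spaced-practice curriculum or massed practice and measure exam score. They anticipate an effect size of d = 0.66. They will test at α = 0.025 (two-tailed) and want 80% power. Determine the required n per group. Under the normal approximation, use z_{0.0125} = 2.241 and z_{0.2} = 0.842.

n = 44 per group

For two independent groups with equal n: n = 2·((z_{α/2} + z_β) / d)².
z_{α/2} + z_β = 2.241 + 0.842 = 3.083.
n = 2 × (3.083 / 0.66)² = 2 × 4.671² = 2 × 21.82 = 43.6.
Round up to the next whole participant.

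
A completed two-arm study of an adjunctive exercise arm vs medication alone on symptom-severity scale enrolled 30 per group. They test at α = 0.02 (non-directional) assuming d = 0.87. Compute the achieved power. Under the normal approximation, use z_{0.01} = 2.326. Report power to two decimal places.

For two equal groups, power = Φ(d·√(n/2) − z_{α/2}).
d·√(n/2) = 0.87 × √(30/2) = 0.87 × 3.873 = 3.369.
z_β = 3.369 − 2.326 = 1.043.
Power = Φ(1.043) = 0.852.

power ≈ 0.85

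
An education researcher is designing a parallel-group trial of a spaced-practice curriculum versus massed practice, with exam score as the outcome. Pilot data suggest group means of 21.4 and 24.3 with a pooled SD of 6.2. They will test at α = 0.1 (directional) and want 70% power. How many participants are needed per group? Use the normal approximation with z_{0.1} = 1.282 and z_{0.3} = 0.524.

Cohen's d = |M₁ − M₂| / SD_pooled = |21.4 − 24.3| / 6.2 = 2.9 / 6.2 = 0.468.
For two independent groups with equal n: n = 2·((z_{α} + z_β) / d)².
z_{α} + z_β = 1.282 + 0.524 = 1.806.
n = 2 × (1.806 / 0.468)² = 2 × 3.859² = 2 × 14.89 = 29.8.
Round up to the next whole participant.

n = 30 per group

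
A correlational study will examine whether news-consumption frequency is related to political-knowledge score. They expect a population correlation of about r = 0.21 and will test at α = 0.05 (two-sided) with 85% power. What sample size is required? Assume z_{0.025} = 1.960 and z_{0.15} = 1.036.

n = 201

Fisher's z: C = ½·ln((1+r)/(1−r)) = ½·ln(1.5316) = 0.2132.
n = ((z_{α/2} + z_β)/C)² + 3.
(1.960 + 1.036) / 0.2132 = 2.996 / 0.2132 = 14.053.
n = 14.053² + 3 = 197.47 + 3 = 200.5.
Round up.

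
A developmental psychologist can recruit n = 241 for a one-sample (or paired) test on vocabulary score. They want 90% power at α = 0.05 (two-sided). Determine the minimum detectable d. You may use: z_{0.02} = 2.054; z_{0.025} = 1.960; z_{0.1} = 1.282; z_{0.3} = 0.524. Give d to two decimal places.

For a single sample (or paired design) of n = 241: d_min = (z_{α/2} + z_β)/√n.
z-sum = 1.960 + 1.282 = 3.242.
d_min = 3.242 / √241 = 3.242 / 15.524 = 0.209.

d_min ≈ 0.21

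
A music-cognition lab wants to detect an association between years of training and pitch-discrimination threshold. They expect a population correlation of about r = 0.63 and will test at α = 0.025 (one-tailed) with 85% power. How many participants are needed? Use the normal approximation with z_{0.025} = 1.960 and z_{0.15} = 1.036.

n = 20

Fisher's z: C = ½·ln((1+r)/(1−r)) = ½·ln(4.4054) = 0.7414.
n = ((z_{α} + z_β)/C)² + 3.
(1.960 + 1.036) / 0.7414 = 2.996 / 0.7414 = 4.041.
n = 4.041² + 3 = 16.33 + 3 = 19.3.
Round up.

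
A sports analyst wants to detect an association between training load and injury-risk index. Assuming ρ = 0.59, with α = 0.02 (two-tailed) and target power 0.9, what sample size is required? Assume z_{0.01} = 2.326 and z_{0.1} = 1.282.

n = 32

Fisher's z: C = ½·ln((1+r)/(1−r)) = ½·ln(3.8780) = 0.6777.
n = ((z_{α/2} + z_β)/C)² + 3.
(2.326 + 1.282) / 0.6777 = 3.608 / 0.6777 = 5.324.
n = 5.324² + 3 = 28.34 + 3 = 31.3.
Round up.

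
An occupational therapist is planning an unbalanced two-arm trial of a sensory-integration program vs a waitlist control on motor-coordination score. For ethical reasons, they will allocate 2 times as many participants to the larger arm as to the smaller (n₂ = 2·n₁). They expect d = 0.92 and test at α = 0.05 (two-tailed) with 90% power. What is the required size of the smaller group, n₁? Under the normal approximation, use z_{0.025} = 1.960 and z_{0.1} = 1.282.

n₁ = 19

With allocation ratio k = n₂/n₁ = 2, Var(x̄₁−x̄₂) = σ²(1/n₁ + 1/(k·n₁)) = σ²·(k+1)/(k·n₁).
So n₁ = (1 + 1/k)·((z_{α/2} + z_β)/d)² = 1.500 × (3.242/0.92)².
n₁ = 1.500 × 12.42 = 18.6.
Round up: n₁ = 19, giving n₂ = 2 × 19 = 38.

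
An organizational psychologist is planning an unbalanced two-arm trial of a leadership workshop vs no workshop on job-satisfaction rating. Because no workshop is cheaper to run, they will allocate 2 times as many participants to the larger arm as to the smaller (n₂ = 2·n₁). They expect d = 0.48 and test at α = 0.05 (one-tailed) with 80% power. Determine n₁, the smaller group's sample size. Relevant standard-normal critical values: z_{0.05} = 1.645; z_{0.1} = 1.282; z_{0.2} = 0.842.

With allocation ratio k = n₂/n₁ = 2, Var(x̄₁−x̄₂) = σ²(1/n₁ + 1/(k·n₁)) = σ²·(k+1)/(k·n₁).
So n₁ = (1 + 1/k)·((z_{α} + z_β)/d)² = 1.500 × (2.487/0.48)².
n₁ = 1.500 × 26.85 = 40.3.
Round up: n₁ = 41, giving n₂ = 2 × 41 = 82.

n₁ = 41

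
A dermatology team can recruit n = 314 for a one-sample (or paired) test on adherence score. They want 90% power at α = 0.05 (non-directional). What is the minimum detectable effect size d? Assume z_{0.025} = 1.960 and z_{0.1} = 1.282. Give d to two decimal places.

d_min ≈ 0.18

For a single sample (or paired design) of n = 314: d_min = (z_{α/2} + z_β)/√n.
z-sum = 1.960 + 1.282 = 3.242.
d_min = 3.242 / √314 = 3.242 / 17.720 = 0.183.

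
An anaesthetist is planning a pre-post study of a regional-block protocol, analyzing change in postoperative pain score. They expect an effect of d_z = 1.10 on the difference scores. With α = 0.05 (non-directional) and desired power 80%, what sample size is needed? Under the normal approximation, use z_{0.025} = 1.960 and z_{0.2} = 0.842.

For a paired (one-sample on differences) test: n = ((z_{α/2} + z_β) / d)².
z_{α/2} + z_β = 1.960 + 0.842 = 2.802.
n = (2.802 / 1.10)² = 2.547² = 6.49.
Round up.

n = 7 pairs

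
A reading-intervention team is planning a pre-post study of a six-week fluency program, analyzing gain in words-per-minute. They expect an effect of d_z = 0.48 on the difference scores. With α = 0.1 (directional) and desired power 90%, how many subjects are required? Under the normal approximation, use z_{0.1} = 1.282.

n = 29 pairs

For a paired (one-sample on differences) test: n = ((z_{α} + z_β) / d)².
z_{α} + z_β = 1.282 + 1.282 = 2.564.
n = (2.564 / 0.48)² = 5.342² = 28.53.
Round up.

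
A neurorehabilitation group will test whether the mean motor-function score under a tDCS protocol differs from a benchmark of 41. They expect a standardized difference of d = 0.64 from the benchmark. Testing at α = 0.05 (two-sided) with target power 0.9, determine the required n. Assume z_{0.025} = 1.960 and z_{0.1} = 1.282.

n = 26

For a one-sample test: n = ((z_{α/2} + z_β) / d)².
z_{α/2} + z_β = 1.960 + 1.282 = 3.242.
n = (3.242 / 0.64)² = 5.066² = 25.66.
Round up.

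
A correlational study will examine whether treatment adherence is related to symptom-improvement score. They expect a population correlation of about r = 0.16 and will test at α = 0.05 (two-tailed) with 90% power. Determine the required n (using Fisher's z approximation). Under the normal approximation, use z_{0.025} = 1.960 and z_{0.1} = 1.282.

Fisher's z: C = ½·ln((1+r)/(1−r)) = ½·ln(1.3810) = 0.1614.
n = ((z_{α/2} + z_β)/C)² + 3.
(1.960 + 1.282) / 0.1614 = 3.242 / 0.1614 = 20.087.
n = 20.087² + 3 = 403.48 + 3 = 406.5.
Round up.

n = 407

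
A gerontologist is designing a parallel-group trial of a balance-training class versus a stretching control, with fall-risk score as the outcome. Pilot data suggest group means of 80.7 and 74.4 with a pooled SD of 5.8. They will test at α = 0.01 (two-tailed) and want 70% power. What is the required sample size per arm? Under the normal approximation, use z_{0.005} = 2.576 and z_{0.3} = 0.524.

Cohen's d = |M₁ − M₂| / SD_pooled = |80.7 − 74.4| / 5.8 = 6.3 / 5.8 = 1.086.
For two independent groups with equal n: n = 2·((z_{α/2} + z_β) / d)².
z_{α/2} + z_β = 2.576 + 0.524 = 3.100.
n = 2 × (3.100 / 1.086)² = 2 × 2.855² = 2 × 8.15 = 16.3.
Round up to the next whole participant.

n = 17 per group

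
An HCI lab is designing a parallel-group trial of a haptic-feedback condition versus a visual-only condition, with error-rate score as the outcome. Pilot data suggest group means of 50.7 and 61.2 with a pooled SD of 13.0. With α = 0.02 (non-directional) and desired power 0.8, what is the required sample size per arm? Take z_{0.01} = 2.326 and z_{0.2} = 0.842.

n = 31 per group

Cohen's d = |M₁ − M₂| / SD_pooled = |50.7 − 61.2| / 13.0 = 10.5 / 13.0 = 0.808.
For two independent groups with equal n: n = 2·((z_{α/2} + z_β) / d)².
z_{α/2} + z_β = 2.326 + 0.842 = 3.168.
n = 2 × (3.168 / 0.808)² = 2 × 3.921² = 2 × 15.37 = 30.7.
Round up to the next whole participant.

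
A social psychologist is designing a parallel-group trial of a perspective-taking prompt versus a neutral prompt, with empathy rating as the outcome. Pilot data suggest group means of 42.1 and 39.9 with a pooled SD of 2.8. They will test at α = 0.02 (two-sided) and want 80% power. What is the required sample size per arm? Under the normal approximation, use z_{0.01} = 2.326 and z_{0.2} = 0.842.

n = 33 per group

Cohen's d = |M₁ − M₂| / SD_pooled = |42.1 − 39.9| / 2.8 = 2.2 / 2.8 = 0.786.
For two independent groups with equal n: n = 2·((z_{α/2} + z_β) / d)².
z_{α/2} + z_β = 2.326 + 0.842 = 3.168.
n = 2 × (3.168 / 0.786)² = 2 × 4.031² = 2 × 16.25 = 32.5.
Round up to the next whole participant.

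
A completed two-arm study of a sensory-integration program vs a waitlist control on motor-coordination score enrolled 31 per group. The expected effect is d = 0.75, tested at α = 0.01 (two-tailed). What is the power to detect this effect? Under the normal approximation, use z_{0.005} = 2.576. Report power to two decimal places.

For two equal groups, power = Φ(d·√(n/2) − z_{α/2}).
d·√(n/2) = 0.75 × √(31/2) = 0.75 × 3.937 = 2.953.
z_β = 2.953 − 2.576 = 0.377.
Power = Φ(0.377) = 0.647.

power ≈ 0.65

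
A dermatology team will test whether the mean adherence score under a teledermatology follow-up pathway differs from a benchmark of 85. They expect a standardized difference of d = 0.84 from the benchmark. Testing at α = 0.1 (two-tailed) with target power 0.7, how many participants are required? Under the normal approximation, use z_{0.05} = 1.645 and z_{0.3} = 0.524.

n = 7

For a one-sample test: n = ((z_{α/2} + z_β) / d)².
z_{α/2} + z_β = 1.645 + 0.524 = 2.169.
n = (2.169 / 0.84)² = 2.582² = 6.67.
Round up.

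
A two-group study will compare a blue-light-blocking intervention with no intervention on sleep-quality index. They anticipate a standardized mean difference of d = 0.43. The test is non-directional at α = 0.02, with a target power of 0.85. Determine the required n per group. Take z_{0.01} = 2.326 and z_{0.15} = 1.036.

n = 123 per group

For two independent groups with equal n: n = 2·((z_{α/2} + z_β) / d)².
z_{α/2} + z_β = 2.326 + 1.036 = 3.362.
n = 2 × (3.362 / 0.43)² = 2 × 7.819² = 2 × 61.13 = 122.3.
Round up to the next whole participant.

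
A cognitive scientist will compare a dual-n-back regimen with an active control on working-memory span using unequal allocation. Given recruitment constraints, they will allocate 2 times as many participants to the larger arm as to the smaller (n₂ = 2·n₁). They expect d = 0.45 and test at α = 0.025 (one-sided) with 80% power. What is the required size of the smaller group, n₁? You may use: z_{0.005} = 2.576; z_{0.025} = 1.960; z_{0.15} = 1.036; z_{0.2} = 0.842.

n₁ = 59

With allocation ratio k = n₂/n₁ = 2, Var(x̄₁−x̄₂) = σ²(1/n₁ + 1/(k·n₁)) = σ²·(k+1)/(k·n₁).
So n₁ = (1 + 1/k)·((z_{α} + z_β)/d)² = 1.500 × (2.802/0.45)².
n₁ = 1.500 × 38.77 = 58.2.
Round up: n₁ = 59, giving n₂ = 2 × 59 = 118.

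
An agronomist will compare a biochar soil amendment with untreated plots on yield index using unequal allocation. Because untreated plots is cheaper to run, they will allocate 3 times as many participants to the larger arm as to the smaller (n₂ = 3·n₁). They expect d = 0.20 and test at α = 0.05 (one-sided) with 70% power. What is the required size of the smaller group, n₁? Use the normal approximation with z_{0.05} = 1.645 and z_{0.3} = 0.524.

With allocation ratio k = n₂/n₁ = 3, Var(x̄₁−x̄₂) = σ²(1/n₁ + 1/(k·n₁)) = σ²·(k+1)/(k·n₁).
So n₁ = (1 + 1/k)·((z_{α} + z_β)/d)² = 1.333 × (2.169/0.20)².
n₁ = 1.333 × 117.61 = 156.8.
Round up: n₁ = 157, giving n₂ = 3 × 157 = 471.

n₁ = 157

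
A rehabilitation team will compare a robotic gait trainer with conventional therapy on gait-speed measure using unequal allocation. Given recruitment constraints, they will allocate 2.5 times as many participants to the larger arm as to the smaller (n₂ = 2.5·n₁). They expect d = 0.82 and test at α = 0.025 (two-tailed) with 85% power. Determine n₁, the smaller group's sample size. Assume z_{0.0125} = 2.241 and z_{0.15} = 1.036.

n₁ = 23

With allocation ratio k = n₂/n₁ = 2.5, Var(x̄₁−x̄₂) = σ²(1/n₁ + 1/(k·n₁)) = σ²·(k+1)/(k·n₁).
So n₁ = (1 + 1/k)·((z_{α/2} + z_β)/d)² = 1.400 × (3.277/0.82)².
n₁ = 1.400 × 15.97 = 22.4.
Round up: n₁ = 23, giving n₂ = ⌈2.5 × 23⌉ = ⌈57.5⌉ = 58.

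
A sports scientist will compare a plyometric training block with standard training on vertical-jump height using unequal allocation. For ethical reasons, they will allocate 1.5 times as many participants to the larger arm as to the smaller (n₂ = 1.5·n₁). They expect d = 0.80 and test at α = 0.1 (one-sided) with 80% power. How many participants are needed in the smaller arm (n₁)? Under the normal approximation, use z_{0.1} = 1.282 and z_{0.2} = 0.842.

n₁ = 12

With allocation ratio k = n₂/n₁ = 1.5, Var(x̄₁−x̄₂) = σ²(1/n₁ + 1/(k·n₁)) = σ²·(k+1)/(k·n₁).
So n₁ = (1 + 1/k)·((z_{α} + z_β)/d)² = 1.667 × (2.124/0.80)².
n₁ = 1.667 × 7.05 = 11.7.
Round up: n₁ = 12, giving n₂ = 1.5 × 12 = 18.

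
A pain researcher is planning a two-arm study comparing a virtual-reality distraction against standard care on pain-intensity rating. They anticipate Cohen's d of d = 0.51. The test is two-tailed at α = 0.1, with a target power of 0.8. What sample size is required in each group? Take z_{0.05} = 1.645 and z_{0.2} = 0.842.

n = 48 per group

For two independent groups with equal n: n = 2·((z_{α/2} + z_β) / d)².
z_{α/2} + z_β = 1.645 + 0.842 = 2.487.
n = 2 × (2.487 / 0.51)² = 2 × 4.876² = 2 × 23.78 = 47.6.
Round up to the next whole participant.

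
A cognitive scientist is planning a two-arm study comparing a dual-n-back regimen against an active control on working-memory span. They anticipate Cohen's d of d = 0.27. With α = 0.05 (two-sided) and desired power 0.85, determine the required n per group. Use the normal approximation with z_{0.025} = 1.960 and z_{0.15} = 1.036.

For two independent groups with equal n: n = 2·((z_{α/2} + z_β) / d)².
z_{α/2} + z_β = 1.960 + 1.036 = 2.996.
n = 2 × (2.996 / 0.27)² = 2 × 11.096² = 2 × 123.13 = 246.3.
Round up to the next whole participant.

n = 247 per group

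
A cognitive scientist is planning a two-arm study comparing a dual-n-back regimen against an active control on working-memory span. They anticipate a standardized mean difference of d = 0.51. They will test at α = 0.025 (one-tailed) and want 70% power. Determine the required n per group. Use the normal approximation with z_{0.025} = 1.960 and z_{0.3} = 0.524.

For two independent groups with equal n: n = 2·((z_{α} + z_β) / d)².
z_{α} + z_β = 1.960 + 0.524 = 2.484.
n = 2 × (2.484 / 0.51)² = 2 × 4.871² = 2 × 23.72 = 47.4.
Round up to the next whole participant.

n = 48 per group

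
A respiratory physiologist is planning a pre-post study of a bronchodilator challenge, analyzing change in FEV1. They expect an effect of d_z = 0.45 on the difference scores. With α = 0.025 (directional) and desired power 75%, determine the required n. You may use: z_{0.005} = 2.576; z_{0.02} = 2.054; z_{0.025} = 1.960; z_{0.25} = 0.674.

For a paired (one-sample on differences) test: n = ((z_{α} + z_β) / d)².
z_{α} + z_β = 1.960 + 0.674 = 2.634.
n = (2.634 / 0.45)² = 5.853² = 34.26.
Round up.

n = 35 pairs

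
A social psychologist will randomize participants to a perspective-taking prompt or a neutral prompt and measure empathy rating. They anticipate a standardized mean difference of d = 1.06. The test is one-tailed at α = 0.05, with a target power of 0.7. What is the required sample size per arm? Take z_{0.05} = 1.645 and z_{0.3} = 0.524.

For two independent groups with equal n: n = 2·((z_{α} + z_β) / d)².
z_{α} + z_β = 1.645 + 0.524 = 2.169.
n = 2 × (2.169 / 1.06)² = 2 × 2.046² = 2 × 4.19 = 8.4.
Round up to the next whole participant.

n = 9 per group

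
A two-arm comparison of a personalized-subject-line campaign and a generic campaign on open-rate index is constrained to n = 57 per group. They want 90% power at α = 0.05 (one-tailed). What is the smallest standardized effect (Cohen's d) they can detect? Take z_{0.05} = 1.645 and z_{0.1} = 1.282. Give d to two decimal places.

d_min ≈ 0.55

For two independent groups of n = 57 each: d_min = (z_{α} + z_β)·√(2/n).
z-sum = 1.645 + 1.282 = 2.927.
d_min = 2.927 × √(2/57) = 2.927 × 0.1873 = 0.548.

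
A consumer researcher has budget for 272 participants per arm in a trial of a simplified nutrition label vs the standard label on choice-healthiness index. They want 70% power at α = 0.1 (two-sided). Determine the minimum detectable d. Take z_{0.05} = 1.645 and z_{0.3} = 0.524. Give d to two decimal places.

d_min ≈ 0.19

For two independent groups of n = 272 each: d_min = (z_{α/2} + z_β)·√(2/n).
z-sum = 1.645 + 0.524 = 2.169.
d_min = 2.169 × √(2/272) = 2.169 × 0.0857 = 0.186.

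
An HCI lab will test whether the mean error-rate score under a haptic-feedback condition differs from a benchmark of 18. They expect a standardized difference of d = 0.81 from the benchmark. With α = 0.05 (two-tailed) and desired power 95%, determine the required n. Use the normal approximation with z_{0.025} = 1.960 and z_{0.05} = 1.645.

For a one-sample test: n = ((z_{α/2} + z_β) / d)².
z_{α/2} + z_β = 1.960 + 1.645 = 3.605.
n = (3.605 / 0.81)² = 4.451² = 19.81.
Round up.

n = 20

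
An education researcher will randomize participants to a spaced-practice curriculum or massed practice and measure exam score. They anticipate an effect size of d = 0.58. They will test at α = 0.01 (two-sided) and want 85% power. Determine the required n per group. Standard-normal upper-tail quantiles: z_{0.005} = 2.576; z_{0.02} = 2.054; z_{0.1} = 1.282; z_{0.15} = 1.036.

n = 78 per group

For two independent groups with equal n: n = 2·((z_{α/2} + z_β) / d)².
z_{α/2} + z_β = 2.576 + 1.036 = 3.612.
n = 2 × (3.612 / 0.58)² = 2 × 6.228² = 2 × 38.78 = 77.6.
Round up to the next whole participant.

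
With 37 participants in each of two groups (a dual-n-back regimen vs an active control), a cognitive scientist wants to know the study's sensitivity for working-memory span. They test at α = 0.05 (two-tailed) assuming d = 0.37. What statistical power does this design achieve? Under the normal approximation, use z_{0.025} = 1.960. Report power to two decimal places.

For two equal groups, power = Φ(d·√(n/2) − z_{α/2}).
d·√(n/2) = 0.37 × √(37/2) = 0.37 × 4.301 = 1.591.
z_β = 1.591 − 1.960 = -0.369.
Power = Φ(-0.369) = 0.356.

power ≈ 0.36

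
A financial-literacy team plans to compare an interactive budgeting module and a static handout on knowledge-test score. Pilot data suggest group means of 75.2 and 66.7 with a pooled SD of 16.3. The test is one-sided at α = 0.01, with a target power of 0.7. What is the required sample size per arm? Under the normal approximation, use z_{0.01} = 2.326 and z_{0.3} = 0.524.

n = 60 per group

Cohen's d = |M₁ − M₂| / SD_pooled = |75.2 − 66.7| / 16.3 = 8.5 / 16.3 = 0.521.
For two independent groups with equal n: n = 2·((z_{α} + z_β) / d)².
z_{α} + z_β = 2.326 + 0.524 = 2.850.
n = 2 × (2.850 / 0.521)² = 2 × 5.470² = 2 × 29.92 = 59.8.
Round up to the next whole participant.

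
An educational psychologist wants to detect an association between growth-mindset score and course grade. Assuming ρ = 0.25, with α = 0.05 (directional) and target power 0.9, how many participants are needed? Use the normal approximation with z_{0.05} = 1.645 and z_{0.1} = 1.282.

n = 135

Fisher's z: C = ½·ln((1+r)/(1−r)) = ½·ln(1.6667) = 0.2554.
n = ((z_{α} + z_β)/C)² + 3.
(1.645 + 1.282) / 0.2554 = 2.927 / 0.2554 = 11.460.
n = 11.460² + 3 = 131.34 + 3 = 134.3.
Round up.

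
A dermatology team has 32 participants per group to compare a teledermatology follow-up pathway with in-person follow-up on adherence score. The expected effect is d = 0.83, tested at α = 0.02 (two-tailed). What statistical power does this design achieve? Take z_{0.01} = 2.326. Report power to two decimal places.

For two equal groups, power = Φ(d·√(n/2) − z_{α/2}).
d·√(n/2) = 0.83 × √(32/2) = 0.83 × 4.000 = 3.320.
z_β = 3.320 − 2.326 = 0.994.
Power = Φ(0.994) = 0.840.

power ≈ 0.84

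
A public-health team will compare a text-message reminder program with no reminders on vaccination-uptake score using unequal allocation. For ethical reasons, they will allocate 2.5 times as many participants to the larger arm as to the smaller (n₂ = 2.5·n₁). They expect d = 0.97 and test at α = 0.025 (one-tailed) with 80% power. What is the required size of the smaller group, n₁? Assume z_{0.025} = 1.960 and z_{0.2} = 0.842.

n₁ = 12

With allocation ratio k = n₂/n₁ = 2.5, Var(x̄₁−x̄₂) = σ²(1/n₁ + 1/(k·n₁)) = σ²·(k+1)/(k·n₁).
So n₁ = (1 + 1/k)·((z_{α} + z_β)/d)² = 1.400 × (2.802/0.97)².
n₁ = 1.400 × 8.34 = 11.7.
Round up: n₁ = 12, giving n₂ = 2.5 × 12 = 30.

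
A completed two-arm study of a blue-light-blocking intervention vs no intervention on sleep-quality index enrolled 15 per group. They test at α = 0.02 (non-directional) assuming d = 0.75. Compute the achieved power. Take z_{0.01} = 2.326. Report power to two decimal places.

For two equal groups, power = Φ(d·√(n/2) − z_{α/2}).
d·√(n/2) = 0.75 × √(15/2) = 0.75 × 2.739 = 2.054.
z_β = 2.054 − 2.326 = -0.272.
Power = Φ(-0.272) = 0.393.

power ≈ 0.39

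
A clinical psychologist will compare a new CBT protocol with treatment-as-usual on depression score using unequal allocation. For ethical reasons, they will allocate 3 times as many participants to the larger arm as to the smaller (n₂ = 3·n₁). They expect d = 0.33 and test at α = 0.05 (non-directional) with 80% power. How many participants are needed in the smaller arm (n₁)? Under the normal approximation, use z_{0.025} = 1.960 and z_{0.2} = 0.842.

n₁ = 97

With allocation ratio k = n₂/n₁ = 3, Var(x̄₁−x̄₂) = σ²(1/n₁ + 1/(k·n₁)) = σ²·(k+1)/(k·n₁).
So n₁ = (1 + 1/k)·((z_{α/2} + z_β)/d)² = 1.333 × (2.802/0.33)².
n₁ = 1.333 × 72.10 = 96.1.
Round up: n₁ = 97, giving n₂ = 3 × 97 = 291.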